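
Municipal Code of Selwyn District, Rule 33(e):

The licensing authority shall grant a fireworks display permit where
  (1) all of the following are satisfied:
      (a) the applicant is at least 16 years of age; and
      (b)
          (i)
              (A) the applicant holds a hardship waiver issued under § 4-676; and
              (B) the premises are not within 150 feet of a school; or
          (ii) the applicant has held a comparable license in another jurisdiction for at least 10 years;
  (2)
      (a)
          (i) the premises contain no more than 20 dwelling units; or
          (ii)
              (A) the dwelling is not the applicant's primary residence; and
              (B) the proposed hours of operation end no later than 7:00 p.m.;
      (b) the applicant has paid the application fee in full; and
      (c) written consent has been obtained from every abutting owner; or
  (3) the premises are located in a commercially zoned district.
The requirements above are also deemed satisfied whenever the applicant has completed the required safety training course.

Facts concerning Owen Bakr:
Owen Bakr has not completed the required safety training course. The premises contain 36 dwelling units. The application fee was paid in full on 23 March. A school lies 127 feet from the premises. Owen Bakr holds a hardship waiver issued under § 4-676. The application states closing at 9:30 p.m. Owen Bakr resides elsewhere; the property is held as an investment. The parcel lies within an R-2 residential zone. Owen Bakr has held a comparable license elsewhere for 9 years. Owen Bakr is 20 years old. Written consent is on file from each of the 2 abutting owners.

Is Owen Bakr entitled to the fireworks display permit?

(a) age ≥ 16 — holds.
(A) hardship waiver — satisfied.
(B) ≥150 ft from school — not satisfied.
(i): T AND F → false.
(ii) prior license ≥ 10 yr — not satisfied.
(b) = F OR F = false.
(1) = T AND F = false.
(i) ≤ 20 units — fails.
(A) not (primary residence) — holds.
(B) closes by 7 p.m. — not met.
(ii): T AND F → false.
(a): F OR F → false.
(b) fee paid — holds.
(c) all abutters consent — satisfied.
(2) = F AND T AND T = false.
(3) commercially zoned — not met.
Overall: F OR F OR F → false.
Exception (safety training) — not satisfied.
Result: main false OR exception false → false.

No — denied.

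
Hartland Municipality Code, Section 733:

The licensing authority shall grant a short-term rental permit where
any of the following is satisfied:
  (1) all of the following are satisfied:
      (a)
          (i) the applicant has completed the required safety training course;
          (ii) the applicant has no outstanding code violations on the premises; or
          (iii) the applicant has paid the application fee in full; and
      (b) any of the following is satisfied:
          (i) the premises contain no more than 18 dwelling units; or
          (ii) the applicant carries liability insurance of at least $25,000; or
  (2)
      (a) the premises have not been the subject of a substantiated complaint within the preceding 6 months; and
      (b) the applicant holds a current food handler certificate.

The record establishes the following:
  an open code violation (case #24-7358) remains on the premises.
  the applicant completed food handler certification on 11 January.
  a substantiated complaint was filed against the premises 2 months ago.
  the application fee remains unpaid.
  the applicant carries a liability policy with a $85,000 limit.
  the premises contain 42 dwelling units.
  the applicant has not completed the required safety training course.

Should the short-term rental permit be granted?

No — denied.

(i) safety training — not satisfied.
(ii) no code violations — not met.
(iii) fee paid — not satisfied.
(a) = F OR F OR F = false.
(i) ≤ 18 units — not met.
(ii) insurance ≥ $25,000 — satisfied.
(b): F OR T → true.
So (1) is not satisfied (F AND T).
(a) no complaint in 6 mo. — not met.
(b) food handler cert. — holds.
(2): F AND T → false.
Overall: F OR F → false.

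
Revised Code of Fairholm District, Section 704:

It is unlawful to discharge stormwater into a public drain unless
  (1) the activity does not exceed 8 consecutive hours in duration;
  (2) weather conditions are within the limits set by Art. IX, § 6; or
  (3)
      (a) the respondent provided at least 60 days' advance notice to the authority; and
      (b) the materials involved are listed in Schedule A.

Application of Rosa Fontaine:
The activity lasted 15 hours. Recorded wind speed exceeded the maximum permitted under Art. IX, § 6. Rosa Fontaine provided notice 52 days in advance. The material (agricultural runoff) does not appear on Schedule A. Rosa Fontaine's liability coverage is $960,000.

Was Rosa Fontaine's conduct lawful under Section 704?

(1) ≤ 8 hrs duration — not met.
(2) weather ok — not satisfied.
(a) ≥60 days' notice — not met.
(b) Schedule A material — not satisfied.
(3) = F AND F = false.
So Overall is not satisfied (F OR F OR F).

No — unlawful.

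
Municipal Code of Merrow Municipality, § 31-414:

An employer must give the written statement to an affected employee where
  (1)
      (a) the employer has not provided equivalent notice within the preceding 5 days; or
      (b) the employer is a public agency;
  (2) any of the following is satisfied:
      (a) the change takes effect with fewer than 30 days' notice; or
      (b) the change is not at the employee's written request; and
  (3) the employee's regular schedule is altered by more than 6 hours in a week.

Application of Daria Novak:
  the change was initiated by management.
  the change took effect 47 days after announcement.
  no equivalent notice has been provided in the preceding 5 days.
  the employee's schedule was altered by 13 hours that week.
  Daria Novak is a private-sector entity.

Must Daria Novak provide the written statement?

Yes — required.

(a) no recent notice — met.
(b) public agency — not met.
(1): T OR F → true.
(a) < 30 days' notice — not satisfied.
(b) not employee-requested — met.
So (2) is satisfied (F OR T).
(3) schedule shift > 6h — satisfied.
So Overall is satisfied (T AND T AND T).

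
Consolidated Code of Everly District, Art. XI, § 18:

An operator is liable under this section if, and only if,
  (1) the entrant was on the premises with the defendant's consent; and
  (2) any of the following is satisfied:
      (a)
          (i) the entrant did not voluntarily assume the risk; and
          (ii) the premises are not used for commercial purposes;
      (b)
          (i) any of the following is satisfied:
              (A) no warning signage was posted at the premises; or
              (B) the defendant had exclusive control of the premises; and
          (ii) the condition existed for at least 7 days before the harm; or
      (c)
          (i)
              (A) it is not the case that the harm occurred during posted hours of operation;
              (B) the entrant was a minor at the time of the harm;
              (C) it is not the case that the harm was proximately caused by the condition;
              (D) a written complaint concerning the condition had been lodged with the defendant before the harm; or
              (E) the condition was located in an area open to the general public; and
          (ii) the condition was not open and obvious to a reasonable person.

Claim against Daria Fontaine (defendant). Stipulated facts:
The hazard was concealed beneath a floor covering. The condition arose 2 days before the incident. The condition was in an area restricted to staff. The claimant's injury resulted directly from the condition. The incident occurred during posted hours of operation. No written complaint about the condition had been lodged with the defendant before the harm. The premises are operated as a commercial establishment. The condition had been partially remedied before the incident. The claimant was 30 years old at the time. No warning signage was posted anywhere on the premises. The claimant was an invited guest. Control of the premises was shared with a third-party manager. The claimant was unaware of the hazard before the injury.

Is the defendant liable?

(1) consent to enter — met.
(i) no assumed risk — holds.
(ii) not (commercial use) — fails.
(a): T AND F → false.
(A) no signage posted — holds.
(B) exclusive control — not met.
So (i) is satisfied (T OR F).
(ii) condition ≥7 days old — not met.
(b) = T AND F = false.
(A) not (during posted hours) — not satisfied.
(B) entrant a minor — not met.
(C) not (proximate cause) — fails.
(D) complaint lodged — not met.
(E) public area — not met.
(i): F OR F OR F OR F OR F → false.
(ii) not open/obvious — met.
So (c) is not satisfied (F AND T).
So (2) is not satisfied (F OR F OR F).
Overall: T AND F → false.

No — not liable.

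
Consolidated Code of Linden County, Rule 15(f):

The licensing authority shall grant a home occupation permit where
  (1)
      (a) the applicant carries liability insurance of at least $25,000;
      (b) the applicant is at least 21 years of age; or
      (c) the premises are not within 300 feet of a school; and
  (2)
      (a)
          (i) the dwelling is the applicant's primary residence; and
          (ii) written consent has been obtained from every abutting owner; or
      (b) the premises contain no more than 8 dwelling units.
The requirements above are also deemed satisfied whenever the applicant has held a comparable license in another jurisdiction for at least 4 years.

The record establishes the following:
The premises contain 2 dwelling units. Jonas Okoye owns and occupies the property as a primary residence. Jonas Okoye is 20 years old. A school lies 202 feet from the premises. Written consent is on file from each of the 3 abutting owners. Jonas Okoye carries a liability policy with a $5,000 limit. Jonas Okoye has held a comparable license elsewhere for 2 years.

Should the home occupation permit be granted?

(a) insurance ≥ $25,000 — not met.
(b) age ≥ 21 — fails.
(c) ≥300 ft from school — not met.
So (1) is not satisfied (F OR F OR F).
(i) primary residence — satisfied.
(ii) all abutters consent — holds.
So (a) is satisfied (T AND T).
(b) ≤ 8 units — holds.
(2): T OR T → true.
Overall = F AND T = false.
Exception (prior license ≥ 4 yr) — not satisfied.
Result: main false OR exception false → false.

No — denied.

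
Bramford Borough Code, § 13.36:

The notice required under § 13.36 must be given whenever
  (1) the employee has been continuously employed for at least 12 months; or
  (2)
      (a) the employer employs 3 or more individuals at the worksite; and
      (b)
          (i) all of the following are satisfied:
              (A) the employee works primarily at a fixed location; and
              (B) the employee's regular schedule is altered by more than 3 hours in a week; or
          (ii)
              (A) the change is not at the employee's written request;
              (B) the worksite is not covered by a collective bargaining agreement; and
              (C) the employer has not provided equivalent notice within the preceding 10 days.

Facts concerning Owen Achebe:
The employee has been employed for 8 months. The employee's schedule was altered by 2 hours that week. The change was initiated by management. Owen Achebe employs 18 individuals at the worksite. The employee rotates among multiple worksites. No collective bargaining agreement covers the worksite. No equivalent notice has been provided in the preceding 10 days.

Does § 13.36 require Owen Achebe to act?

(1) tenure ≥ 12 mo. — not satisfied.
(a) ≥ 3 at site — satisfied.
(A) fixed location — fails.
(B) schedule shift > 3h — not satisfied.
So (i) is not satisfied (F AND F).
(A) not employee-requested — satisfied.
(B) no CBA — satisfied.
(C) no recent notice — satisfied.
(ii): T AND T AND T → true.
(b) = F OR T = true.
So (2) is satisfied (T AND T).
Overall: F OR T → true.

Yes — required.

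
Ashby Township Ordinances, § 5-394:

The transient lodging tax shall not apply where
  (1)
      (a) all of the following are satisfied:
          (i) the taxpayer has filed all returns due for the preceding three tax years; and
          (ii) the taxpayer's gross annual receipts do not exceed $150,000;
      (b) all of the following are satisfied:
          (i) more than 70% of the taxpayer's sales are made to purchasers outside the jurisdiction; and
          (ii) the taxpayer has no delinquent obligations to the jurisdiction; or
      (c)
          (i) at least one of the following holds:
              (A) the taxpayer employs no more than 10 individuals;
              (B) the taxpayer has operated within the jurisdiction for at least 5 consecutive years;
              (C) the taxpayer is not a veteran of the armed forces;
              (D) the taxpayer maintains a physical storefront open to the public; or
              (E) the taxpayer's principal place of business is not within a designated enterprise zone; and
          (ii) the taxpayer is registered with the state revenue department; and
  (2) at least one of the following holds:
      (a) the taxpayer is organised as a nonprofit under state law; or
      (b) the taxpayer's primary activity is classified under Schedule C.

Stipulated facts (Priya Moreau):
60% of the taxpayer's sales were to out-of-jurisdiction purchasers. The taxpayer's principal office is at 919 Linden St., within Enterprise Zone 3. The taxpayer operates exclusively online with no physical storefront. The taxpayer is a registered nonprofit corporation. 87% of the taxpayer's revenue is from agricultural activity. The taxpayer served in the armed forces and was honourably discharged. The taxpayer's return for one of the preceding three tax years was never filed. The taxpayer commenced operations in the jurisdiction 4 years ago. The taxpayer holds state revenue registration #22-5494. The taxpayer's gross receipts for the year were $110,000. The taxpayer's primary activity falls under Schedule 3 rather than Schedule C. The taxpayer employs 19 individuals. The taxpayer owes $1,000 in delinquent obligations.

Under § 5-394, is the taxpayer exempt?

(i) returns current — fails.
(ii) receipts ≤ $150,000 — holds.
(a) = F AND T = false.
(i) >70% out-of-jur. sales — fails.
(ii) no delinquency — not satisfied.
(b): F AND F → false.
(A) ≤ 10 employees — fails.
(B) ≥ 5 yrs in jurisdiction — not met.
(C) not (veteran) — fails.
(D) has storefront — not satisfied.
(E) not (in enterprise zone) — fails.
(i) = F OR F OR F OR F OR F = false.
(ii) state-registered — satisfied.
So (c) is not satisfied (F AND T).
So (1) is not satisfied (F OR F OR F).
(a) nonprofit — holds.
(b) Schedule C activity — fails.
So (2) is satisfied (T OR F).
So Overall is not satisfied (F AND T).

No — not exempt.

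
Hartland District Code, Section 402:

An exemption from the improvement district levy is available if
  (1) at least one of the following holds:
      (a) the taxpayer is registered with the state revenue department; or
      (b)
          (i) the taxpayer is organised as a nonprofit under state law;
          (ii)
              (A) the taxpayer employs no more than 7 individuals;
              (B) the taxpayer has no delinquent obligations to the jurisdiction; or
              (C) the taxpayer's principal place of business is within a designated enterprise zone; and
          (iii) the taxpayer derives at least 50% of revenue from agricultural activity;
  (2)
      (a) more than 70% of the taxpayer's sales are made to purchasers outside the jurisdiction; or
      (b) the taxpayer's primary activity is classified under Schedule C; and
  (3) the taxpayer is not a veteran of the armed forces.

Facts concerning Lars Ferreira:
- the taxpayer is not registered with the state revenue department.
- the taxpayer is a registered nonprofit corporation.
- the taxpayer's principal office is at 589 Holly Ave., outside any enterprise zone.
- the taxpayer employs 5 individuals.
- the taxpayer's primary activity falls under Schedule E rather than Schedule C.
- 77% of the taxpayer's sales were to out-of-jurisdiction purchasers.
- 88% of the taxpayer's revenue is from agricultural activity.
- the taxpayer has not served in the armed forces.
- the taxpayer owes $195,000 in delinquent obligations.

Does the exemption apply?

(a) state-registered — not satisfied.
(i) nonprofit — met.
(A) ≤ 7 employees — satisfied.
(B) no delinquency — not satisfied.
(C) in enterprise zone — not satisfied.
So (ii) is satisfied (T OR F OR F).
(iii) ≥50% agricultural — holds.
(b): T AND T AND T → true.
So (1) is satisfied (F OR T).
(a) >70% out-of-jur. sales — holds.
(b) Schedule C activity — not satisfied.
So (2) is satisfied (T OR F).
(3) not (veteran) — satisfied.
Overall: T AND T AND T → true.

Yes — exempt.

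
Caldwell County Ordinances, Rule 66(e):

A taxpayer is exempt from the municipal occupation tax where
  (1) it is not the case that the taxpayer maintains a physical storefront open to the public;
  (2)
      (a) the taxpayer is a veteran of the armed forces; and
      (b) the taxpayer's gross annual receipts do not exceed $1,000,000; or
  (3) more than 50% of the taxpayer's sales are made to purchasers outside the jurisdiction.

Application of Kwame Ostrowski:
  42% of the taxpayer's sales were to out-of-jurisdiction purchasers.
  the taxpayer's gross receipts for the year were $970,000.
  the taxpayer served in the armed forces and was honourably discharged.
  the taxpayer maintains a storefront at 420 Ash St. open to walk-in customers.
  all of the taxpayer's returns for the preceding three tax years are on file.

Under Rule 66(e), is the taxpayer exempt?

(1) not (has storefront) — not met.
(a) veteran — holds.
(b) receipts ≤ $1,000,000 — holds.
So (2) is satisfied (T AND T).
(3) >50% out-of-jur. sales — not met.
So Overall is satisfied (F OR T OR F).

Yes — exempt.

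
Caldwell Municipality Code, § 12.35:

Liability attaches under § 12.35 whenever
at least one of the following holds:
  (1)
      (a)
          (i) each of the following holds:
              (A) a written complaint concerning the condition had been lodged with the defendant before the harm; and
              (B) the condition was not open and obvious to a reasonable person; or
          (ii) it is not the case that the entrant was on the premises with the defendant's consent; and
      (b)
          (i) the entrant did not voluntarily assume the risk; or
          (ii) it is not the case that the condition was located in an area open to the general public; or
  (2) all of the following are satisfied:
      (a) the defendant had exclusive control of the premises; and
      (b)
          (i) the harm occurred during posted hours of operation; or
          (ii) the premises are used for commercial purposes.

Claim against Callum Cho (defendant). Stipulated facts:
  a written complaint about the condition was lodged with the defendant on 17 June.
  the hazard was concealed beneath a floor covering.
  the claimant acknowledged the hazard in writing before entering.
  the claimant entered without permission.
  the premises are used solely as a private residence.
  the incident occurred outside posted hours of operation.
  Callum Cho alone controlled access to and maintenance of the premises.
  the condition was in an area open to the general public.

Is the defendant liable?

No — not liable.

(A) complaint lodged — met.
(B) not open/obvious — holds.
So (i) is satisfied (T AND T).
(ii) not (consent to enter) — met.
(a) = T OR T = true.
(i) no assumed risk — fails.
(ii) not (public area) — not met.
(b) = F OR F = false.
(1) = T AND F = false.
(a) exclusive control — met.
(i) during posted hours — fails.
(ii) commercial use — not met.
(b): F OR F → false.
(2) = T AND F = false.
Overall = F OR F = false.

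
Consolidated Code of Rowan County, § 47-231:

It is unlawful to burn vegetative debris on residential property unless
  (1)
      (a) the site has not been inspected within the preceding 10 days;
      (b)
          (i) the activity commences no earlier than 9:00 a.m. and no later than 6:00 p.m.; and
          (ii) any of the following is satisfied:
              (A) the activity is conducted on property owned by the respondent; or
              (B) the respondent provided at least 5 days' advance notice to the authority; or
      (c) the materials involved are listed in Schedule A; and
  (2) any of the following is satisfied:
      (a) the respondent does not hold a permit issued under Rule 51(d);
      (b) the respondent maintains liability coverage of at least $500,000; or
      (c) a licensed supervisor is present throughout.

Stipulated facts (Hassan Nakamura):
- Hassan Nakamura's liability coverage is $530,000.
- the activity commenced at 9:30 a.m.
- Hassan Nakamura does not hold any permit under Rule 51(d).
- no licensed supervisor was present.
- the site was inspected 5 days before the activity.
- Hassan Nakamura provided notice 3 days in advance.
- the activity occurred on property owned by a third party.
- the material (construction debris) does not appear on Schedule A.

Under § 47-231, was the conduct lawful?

(a) not (site inspected) — fails.
(i) start within hours — holds.
(A) own property — not satisfied.
(B) ≥5 days' notice — not satisfied.
(ii): F OR F → false.
So (b) is not satisfied (T AND F).
(c) Schedule A material — not met.
(1) = F OR F OR F = false.
(a) not (holds permit) — satisfied.
(b) coverage ≥ $500,000 — met.
(c) supervisor present — not satisfied.
(2) = T OR T OR F = true.
Overall = F AND T = false.

No — unlawful.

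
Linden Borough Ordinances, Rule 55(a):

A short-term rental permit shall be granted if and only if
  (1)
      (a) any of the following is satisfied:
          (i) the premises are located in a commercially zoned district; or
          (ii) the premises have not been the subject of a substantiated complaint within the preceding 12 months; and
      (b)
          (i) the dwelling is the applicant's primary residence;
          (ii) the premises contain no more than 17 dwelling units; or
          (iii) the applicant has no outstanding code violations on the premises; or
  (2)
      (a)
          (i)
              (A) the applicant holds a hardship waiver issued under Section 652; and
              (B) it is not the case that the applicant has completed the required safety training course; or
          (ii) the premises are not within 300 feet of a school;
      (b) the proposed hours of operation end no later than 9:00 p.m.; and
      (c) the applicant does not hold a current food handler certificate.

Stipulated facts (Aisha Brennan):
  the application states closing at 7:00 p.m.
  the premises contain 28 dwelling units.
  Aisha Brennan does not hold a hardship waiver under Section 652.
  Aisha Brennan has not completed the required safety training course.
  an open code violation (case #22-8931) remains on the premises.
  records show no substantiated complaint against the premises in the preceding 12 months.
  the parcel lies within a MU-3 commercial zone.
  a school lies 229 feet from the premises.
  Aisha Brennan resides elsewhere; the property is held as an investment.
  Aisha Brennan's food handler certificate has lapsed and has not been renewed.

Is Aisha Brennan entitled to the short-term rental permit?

No — denied.

(i) commercially zoned — satisfied.
(ii) no complaint in 12 mo. — satisfied.
(a): T OR T → true.
(i) primary residence — not satisfied.
(ii) ≤ 17 units — fails.
(iii) no code violations — not met.
So (b) is not satisfied (F OR F OR F).
(1) = T AND F = false.
(A) hardship waiver — fails.
(B) not (safety training) — met.
(i) = F AND T = false.
(ii) ≥300 ft from school — not met.
(a): F OR F → false.
(b) closes by 9 p.m. — holds.
(c) not (food handler cert.) — met.
So (2) is not satisfied (F AND T AND T).
Overall: F OR F → false.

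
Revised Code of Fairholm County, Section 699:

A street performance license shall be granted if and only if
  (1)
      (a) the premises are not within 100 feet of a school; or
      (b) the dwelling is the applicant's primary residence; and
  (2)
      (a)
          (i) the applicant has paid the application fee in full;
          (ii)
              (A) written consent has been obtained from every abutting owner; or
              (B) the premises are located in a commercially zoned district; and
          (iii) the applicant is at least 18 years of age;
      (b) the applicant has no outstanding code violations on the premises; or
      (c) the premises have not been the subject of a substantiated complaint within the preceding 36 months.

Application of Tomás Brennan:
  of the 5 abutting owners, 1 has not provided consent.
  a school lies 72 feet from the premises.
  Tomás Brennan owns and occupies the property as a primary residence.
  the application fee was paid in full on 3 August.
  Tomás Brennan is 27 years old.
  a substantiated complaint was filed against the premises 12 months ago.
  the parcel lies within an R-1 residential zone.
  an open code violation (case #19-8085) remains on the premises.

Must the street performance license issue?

No — denied.

(a) ≥100 ft from school — not met.
(b) primary residence — met.
(1): F OR T → true.
(i) fee paid — satisfied.
(A) all abutters consent — not met.
(B) commercially zoned — fails.
So (ii) is not satisfied (F OR F).
(iii) age ≥ 18 — met.
So (a) is not satisfied (T AND F AND T).
(b) no code violations — not satisfied.
(c) no complaint in 36 mo. — not satisfied.
(2): F OR F OR F → false.
Overall = T AND F = false.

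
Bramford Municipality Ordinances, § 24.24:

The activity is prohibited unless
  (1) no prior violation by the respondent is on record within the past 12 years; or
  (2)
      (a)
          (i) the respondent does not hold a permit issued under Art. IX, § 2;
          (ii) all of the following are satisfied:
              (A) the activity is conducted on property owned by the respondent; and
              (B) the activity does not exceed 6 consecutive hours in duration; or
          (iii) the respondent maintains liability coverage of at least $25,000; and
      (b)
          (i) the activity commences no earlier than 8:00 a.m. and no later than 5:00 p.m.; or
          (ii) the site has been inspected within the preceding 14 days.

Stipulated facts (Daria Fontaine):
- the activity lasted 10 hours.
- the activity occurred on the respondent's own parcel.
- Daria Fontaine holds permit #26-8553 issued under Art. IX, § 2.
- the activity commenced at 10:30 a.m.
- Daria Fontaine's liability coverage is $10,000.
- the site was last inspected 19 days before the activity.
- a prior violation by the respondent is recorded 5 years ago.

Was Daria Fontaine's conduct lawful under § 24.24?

(1) no prior violation — not satisfied.
(i) not (holds permit) — fails.
(A) own property — holds.
(B) ≤ 6 hrs duration — not satisfied.
(ii) = T AND F = false.
(iii) coverage ≥ $25,000 — fails.
(a): F OR F OR F → false.
(i) start within hours — satisfied.
(ii) site inspected — not met.
(b): T OR F → true.
So (2) is not satisfied (F AND T).
Overall: F OR F → false.

No — unlawful.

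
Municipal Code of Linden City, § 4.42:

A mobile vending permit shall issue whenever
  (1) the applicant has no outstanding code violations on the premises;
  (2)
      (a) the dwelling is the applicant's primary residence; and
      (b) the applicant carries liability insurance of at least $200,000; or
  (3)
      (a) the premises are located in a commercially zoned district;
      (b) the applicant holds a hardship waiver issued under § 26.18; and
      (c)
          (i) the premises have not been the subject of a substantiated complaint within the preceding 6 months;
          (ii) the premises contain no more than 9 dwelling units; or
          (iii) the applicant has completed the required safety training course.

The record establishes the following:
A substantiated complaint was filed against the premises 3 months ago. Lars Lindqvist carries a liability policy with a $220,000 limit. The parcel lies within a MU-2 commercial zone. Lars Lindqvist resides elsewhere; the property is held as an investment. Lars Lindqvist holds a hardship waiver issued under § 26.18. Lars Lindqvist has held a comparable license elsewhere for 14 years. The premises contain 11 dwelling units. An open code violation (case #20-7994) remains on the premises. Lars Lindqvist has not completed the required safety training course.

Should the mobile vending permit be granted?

No — denied.

(1) no code violations — fails.
(a) primary residence — fails.
(b) insurance ≥ $200,000 — satisfied.
(2): F AND T → false.
(a) commercially zoned — satisfied.
(b) hardship waiver — satisfied.
(i) no complaint in 6 mo. — not met.
(ii) ≤ 9 units — not satisfied.
(iii) safety training — not satisfied.
So (c) is not satisfied (F OR F OR F).
So (3) is not satisfied (T AND T AND F).
Overall = F OR F OR F = false.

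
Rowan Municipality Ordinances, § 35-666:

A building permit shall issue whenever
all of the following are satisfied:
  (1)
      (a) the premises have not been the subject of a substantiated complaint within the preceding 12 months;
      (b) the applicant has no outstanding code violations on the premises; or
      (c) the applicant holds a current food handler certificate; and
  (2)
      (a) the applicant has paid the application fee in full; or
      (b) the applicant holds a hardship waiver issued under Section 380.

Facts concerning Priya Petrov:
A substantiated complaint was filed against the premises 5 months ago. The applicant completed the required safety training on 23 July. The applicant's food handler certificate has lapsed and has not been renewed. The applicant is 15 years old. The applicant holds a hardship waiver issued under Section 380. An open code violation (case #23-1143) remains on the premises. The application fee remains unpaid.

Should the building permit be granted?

No — denied.

(a) no complaint in 12 mo. — fails.
(b) no code violations — not satisfied.
(c) food handler cert. — fails.
(1) = F OR F OR F = false.
(a) fee paid — not met.
(b) hardship waiver — met.
(2): F OR T → true.
So Overall is not satisfied (F AND T).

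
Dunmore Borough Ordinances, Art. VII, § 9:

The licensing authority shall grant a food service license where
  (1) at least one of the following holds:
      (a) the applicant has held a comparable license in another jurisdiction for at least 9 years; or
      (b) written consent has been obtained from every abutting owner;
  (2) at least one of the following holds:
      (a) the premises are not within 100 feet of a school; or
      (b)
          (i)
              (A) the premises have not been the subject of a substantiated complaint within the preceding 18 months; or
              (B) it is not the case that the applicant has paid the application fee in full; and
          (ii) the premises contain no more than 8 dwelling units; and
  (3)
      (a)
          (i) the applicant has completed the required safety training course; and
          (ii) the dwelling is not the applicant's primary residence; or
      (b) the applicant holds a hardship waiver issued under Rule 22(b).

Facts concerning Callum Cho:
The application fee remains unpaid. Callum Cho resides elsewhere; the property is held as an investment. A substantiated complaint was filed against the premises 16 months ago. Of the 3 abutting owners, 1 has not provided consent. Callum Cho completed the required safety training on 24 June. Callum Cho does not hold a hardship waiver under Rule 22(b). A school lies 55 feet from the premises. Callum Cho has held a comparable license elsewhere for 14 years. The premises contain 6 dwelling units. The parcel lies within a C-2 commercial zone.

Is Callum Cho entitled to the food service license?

(a) prior license ≥ 9 yr — met.
(b) all abutters consent — not satisfied.
(1) = T OR F = true.
(a) ≥100 ft from school — not satisfied.
(A) no complaint in 18 mo. — not met.
(B) not (fee paid) — holds.
(i): F OR T → true.
(ii) ≤ 8 units — satisfied.
So (b) is satisfied (T AND T).
(2): F OR T → true.
(i) safety training — satisfied.
(ii) not (primary residence) — satisfied.
(a) = T AND T = true.
(b) hardship waiver — not met.
So (3) is satisfied (T OR F).
Overall = T AND T AND T = true.

Yes — granted.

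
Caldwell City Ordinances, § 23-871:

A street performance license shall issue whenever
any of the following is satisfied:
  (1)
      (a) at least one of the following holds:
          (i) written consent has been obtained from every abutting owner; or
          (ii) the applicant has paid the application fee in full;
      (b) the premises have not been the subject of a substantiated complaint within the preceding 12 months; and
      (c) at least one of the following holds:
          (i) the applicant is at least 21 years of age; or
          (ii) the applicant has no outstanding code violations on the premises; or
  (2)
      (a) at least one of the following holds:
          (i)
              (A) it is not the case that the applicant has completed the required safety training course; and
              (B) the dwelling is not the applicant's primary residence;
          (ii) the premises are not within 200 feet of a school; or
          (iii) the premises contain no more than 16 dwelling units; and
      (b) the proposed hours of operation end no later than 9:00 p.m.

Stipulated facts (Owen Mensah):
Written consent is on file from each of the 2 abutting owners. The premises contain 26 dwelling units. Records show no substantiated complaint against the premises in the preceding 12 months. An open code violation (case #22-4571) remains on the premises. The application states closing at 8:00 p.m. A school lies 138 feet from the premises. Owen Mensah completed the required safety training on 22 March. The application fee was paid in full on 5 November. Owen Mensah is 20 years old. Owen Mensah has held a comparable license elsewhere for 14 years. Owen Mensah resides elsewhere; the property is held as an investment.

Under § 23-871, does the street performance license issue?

No — denied.

(i) all abutters consent — holds.
(ii) fee paid — satisfied.
(a): T OR T → true.
(b) no complaint in 12 mo. — met.
(i) age ≥ 21 — fails.
(ii) no code violations — not satisfied.
So (c) is not satisfied (F OR F).
(1) = T AND T AND F = false.
(A) not (safety training) — fails.
(B) not (primary residence) — met.
So (i) is not satisfied (F AND T).
(ii) ≥200 ft from school — fails.
(iii) ≤ 16 units — fails.
So (a) is not satisfied (F OR F OR F).
(b) closes by 9 p.m. — satisfied.
(2) = F AND T = false.
So Overall is not satisfied (F OR F).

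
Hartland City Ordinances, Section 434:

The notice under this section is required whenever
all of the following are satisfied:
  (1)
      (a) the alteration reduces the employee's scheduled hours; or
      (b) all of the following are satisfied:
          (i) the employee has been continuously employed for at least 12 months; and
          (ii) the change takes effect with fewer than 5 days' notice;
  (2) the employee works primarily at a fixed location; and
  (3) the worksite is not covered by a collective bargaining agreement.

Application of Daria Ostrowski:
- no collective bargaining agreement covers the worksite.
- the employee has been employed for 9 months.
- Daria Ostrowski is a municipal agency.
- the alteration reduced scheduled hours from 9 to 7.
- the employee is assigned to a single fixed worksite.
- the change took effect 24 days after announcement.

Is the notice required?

Yes — required.

(a) hours reduced — satisfied.
(i) tenure ≥ 12 mo. — fails.
(ii) < 5 days' notice — not satisfied.
So (b) is not satisfied (F AND F).
So (1) is satisfied (T OR F).
(2) fixed location — met.
(3) no CBA — holds.
Overall: T AND T AND T → true.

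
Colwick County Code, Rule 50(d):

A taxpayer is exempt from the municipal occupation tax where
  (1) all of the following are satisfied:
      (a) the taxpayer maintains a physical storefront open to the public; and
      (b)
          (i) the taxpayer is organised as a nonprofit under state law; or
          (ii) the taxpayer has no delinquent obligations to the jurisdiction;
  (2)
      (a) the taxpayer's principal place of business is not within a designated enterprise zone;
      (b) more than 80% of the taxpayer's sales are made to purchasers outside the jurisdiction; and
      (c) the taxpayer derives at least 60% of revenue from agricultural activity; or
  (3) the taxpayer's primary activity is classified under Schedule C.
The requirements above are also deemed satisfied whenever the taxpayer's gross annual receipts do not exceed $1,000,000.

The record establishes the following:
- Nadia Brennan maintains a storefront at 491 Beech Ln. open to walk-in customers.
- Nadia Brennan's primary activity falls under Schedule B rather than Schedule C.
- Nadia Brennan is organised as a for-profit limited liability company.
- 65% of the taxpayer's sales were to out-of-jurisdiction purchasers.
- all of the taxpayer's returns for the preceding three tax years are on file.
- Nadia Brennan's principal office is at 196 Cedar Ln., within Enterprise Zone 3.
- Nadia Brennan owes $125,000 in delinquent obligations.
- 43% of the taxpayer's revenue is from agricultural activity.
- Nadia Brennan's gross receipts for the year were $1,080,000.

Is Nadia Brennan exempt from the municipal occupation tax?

No — not exempt.

(a) has storefront — met.
(i) nonprofit — not met.
(ii) no delinquency — not met.
(b) = F OR F = false.
(1): T AND F → false.
(a) not (in enterprise zone) — fails.
(b) >80% out-of-jur. sales — fails.
(c) ≥60% agricultural — fails.
So (2) is not satisfied (F AND F AND F).
(3) Schedule C activity — not satisfied.
Overall: F OR F OR F → false.
Exception (receipts ≤ $1,000,000) — not satisfied.
Result: main false OR exception false → false.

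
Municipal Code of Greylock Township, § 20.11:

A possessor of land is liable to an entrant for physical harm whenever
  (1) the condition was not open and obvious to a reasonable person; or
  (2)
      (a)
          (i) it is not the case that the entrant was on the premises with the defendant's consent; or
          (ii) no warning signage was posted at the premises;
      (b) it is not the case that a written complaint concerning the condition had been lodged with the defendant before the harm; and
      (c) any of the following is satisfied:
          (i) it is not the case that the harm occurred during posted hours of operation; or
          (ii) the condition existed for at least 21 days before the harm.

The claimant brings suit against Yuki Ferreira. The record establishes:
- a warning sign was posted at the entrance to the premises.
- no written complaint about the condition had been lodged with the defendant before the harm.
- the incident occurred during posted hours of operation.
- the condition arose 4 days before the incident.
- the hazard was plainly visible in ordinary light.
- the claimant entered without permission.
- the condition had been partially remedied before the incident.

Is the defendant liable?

(1) not open/obvious — not satisfied.
(i) not (consent to enter) — holds.
(ii) no signage posted — fails.
So (a) is satisfied (T OR F).
(b) not (complaint lodged) — met.
(i) not (during posted hours) — not met.
(ii) condition ≥21 days old — not satisfied.
So (c) is not satisfied (F OR F).
(2): T AND T AND F → false.
Overall: F OR F → false.

No — not liable.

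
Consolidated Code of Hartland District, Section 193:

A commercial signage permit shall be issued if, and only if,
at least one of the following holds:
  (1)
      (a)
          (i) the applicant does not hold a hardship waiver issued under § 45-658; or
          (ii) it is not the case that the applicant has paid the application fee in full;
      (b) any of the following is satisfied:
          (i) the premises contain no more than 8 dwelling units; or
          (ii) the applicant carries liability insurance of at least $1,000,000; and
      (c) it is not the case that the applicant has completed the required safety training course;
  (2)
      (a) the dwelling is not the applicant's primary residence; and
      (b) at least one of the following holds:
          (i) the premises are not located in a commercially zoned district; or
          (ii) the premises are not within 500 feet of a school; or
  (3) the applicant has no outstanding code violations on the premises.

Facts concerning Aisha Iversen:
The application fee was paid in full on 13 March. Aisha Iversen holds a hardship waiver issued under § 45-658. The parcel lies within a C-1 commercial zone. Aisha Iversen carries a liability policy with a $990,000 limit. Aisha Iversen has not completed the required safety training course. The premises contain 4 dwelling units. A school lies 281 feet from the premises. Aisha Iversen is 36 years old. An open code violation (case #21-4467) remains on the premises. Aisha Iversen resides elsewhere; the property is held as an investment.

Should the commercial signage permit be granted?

(i) not (hardship waiver) — not met.
(ii) not (fee paid) — fails.
(a): F OR F → false.
(i) ≤ 8 units — met.
(ii) insurance ≥ $1,000,000 — not met.
(b): T OR F → true.
(c) not (safety training) — met.
(1) = F AND T AND T = false.
(a) not (primary residence) — satisfied.
(i) not (commercially zoned) — fails.
(ii) ≥500 ft from school — not met.
(b) = F OR F = false.
(2): T AND F → false.
(3) no code violations — not satisfied.
So Overall is not satisfied (F OR F OR F).

No — denied.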